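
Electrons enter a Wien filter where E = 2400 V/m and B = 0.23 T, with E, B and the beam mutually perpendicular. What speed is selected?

v = 1.0×10⁴ m/s

For undeflected motion the electric and magnetic forces balance: qE = qvB.
v = E/B = 2400/0.23 = 1.0×10⁴ m/s.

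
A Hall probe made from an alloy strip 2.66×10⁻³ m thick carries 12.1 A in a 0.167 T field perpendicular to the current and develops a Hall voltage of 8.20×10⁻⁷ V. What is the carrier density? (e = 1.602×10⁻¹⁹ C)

n ≈ 5.78×10²⁷ m⁻³

From V_H = IB/(n e t), n = IB/(V_H e t).
n = (12.1)(0.167)/((8.20×10⁻⁷)(1.602×10⁻¹⁹)(2.66×10⁻³)) ≈ 5.78×10²⁷ m⁻³.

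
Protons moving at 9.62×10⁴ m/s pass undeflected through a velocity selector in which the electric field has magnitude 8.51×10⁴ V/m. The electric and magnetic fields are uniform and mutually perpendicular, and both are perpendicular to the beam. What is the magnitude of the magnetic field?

B = 0.885 T

Balance of forces in the selector: qE = qvB ⇒ B = E/v.
B = 8.51×10⁴/9.62×10⁴ = 0.885 T.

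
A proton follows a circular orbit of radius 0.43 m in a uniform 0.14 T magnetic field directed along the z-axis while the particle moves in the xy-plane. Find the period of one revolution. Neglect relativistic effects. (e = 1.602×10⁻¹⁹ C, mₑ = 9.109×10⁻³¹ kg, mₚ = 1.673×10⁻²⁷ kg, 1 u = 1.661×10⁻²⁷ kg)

T ≈ 4.7×10⁻⁷ s

The cyclotron period depends only on m, q, B: T = 2πm/(|q|B).
T = 2π(1.673×10⁻²⁷)/((1.602×10⁻¹⁹)(0.14)) ≈ 4.7×10⁻⁷ s.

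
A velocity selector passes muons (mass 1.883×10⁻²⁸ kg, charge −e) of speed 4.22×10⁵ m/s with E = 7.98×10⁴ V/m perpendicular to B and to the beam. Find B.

B = 0.189 T

Balance of forces in the selector: qE = qvB ⇒ B = E/v.
B = 7.98×10⁴/4.22×10⁵ = 0.189 T.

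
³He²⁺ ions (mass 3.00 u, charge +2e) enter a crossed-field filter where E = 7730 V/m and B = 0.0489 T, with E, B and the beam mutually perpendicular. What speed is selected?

Straight-line motion ⇒ electric and magnetic forces cancel, so E = vB.
v = E/B = 7730/0.0489 = 1.58×10⁵ m/s.

v = 1.58×10⁵ m/s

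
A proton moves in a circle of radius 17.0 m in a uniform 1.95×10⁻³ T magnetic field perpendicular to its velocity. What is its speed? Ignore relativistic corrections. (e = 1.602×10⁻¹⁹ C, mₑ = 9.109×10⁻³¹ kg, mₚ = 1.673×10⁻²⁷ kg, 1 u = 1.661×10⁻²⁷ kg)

From |q|vB = mv²/r, v = |q|Br/m.
v = (1.602×10⁻¹⁹)(1.95×10⁻³)(17.0)/1.673×10⁻²⁷ ≈ 3.17×10⁶ m/s.

v ≈ 3.17×10⁶ m/s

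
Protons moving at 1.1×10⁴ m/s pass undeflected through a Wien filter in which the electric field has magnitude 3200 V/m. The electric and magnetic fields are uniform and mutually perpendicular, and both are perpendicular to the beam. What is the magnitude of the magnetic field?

B = 0.29 T

Balance of forces in the selector: qE = qvB ⇒ B = E/v.
B = 3200/1.1×10⁴ = 0.29 T.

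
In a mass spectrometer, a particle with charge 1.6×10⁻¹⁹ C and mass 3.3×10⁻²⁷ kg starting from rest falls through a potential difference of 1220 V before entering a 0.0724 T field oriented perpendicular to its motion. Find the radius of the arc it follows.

Acceleration: |q|V = ½mv² ⇒ v = √(2|q|V/m) = √(2·1.6×10⁻¹⁹·1220/3.3×10⁻²⁷) ≈ 3.440×10⁵ m/s.
In the field: r = mv/(|q|B) = (3.3×10⁻²⁷)(3.440×10⁵)/((1.6×10⁻¹⁹)(0.0724)) ≈ 0.0980 m.

r ≈ 0.0980 m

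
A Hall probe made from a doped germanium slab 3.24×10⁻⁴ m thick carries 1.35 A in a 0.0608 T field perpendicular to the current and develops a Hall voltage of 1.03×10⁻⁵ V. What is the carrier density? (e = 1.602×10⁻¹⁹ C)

n ≈ 1.54×10²⁶ m⁻³

From V_H = IB/(n e t), n = IB/(V_H e t).
n = (1.35)(0.0608)/((1.03×10⁻⁵)(1.602×10⁻¹⁹)(3.24×10⁻⁴)) ≈ 1.54×10²⁶ m⁻³.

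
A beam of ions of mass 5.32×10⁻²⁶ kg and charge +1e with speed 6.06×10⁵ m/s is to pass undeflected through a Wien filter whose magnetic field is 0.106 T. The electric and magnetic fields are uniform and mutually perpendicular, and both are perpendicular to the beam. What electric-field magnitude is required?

E = 6.42×10⁴ V/m

For straight-line motion qE = qvB, so E = vB.
E = 6.06×10⁵ × 0.106 = 6.42×10⁴ V/m.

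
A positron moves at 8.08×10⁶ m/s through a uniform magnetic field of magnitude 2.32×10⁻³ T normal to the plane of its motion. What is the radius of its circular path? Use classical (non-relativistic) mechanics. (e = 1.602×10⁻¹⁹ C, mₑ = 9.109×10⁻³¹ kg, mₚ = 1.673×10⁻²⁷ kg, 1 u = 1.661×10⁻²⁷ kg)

The magnetic force provides the centripetal force: |q|vB = mv²/r.
r = mv/(|q|B) = (9.109×10⁻³¹)(8.08×10⁶)/((1.602×10⁻¹⁹)(2.32×10⁻³)) ≈ 0.0198 m.

r ≈ 0.0198 m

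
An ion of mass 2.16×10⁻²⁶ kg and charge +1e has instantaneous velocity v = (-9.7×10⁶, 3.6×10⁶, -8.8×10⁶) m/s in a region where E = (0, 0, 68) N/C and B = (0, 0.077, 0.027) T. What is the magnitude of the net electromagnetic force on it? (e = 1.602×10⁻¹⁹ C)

|F| ≈ 1.77×10⁻¹³ N

v×B = (7.75×10⁵, 2.62×10⁵, -7.47×10⁵) N/C.
E + v×B = (7.75×10⁵, 2.62×10⁵, -7.47×10⁵) N/C.
F = q(E + v×B) = (1.602×10⁻¹⁹ C)·(7.75×10⁵, 2.62×10⁵, -7.47×10⁵) = (1.24×10⁻¹³, 4.20×10⁻¹⁴, -1.20×10⁻¹³) N.
|F| = 1.77×10⁻¹³ N.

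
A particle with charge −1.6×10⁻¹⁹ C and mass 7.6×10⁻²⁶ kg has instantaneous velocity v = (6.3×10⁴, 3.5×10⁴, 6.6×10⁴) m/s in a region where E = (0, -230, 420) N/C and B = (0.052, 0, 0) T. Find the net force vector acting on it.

v×B = (0, 3430, -1820) N/C.
E + v×B = (0, 3200, -1400) N/C.
F = q(E + v×B) = (−1.6×10⁻¹⁹ C)·(0, 3200, -1400) = (0, -5.12×10⁻¹⁶, 2.24×10⁻¹⁶) N.

F ≈ (0, -5.12×10⁻¹⁶, 2.24×10⁻¹⁶) N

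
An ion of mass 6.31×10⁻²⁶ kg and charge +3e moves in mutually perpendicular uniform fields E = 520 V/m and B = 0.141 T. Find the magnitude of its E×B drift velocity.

v_d ≈ 3690 m/s

The E×B drift speed is v_d = E/B.
v_d = 520/0.141 = 3690 m/s.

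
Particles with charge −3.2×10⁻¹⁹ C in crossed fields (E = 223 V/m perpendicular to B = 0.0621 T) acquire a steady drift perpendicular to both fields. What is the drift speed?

In crossed fields the guiding centre drifts at v_d = |E×B|/B² = E/B, independent of charge and mass.
v_d = 223/0.0621 = 3590 m/s.

v_d ≈ 3590 m/s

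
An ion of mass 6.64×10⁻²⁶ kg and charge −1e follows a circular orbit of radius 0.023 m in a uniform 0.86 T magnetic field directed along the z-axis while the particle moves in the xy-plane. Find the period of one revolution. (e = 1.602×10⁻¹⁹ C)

T ≈ 3.0×10⁻⁶ s

The cyclotron period depends only on m, q, B: T = 2πm/(|q|B).
T = 2π(6.64×10⁻²⁶)/((1.602×10⁻¹⁹)(0.86)) ≈ 3.0×10⁻⁶ s.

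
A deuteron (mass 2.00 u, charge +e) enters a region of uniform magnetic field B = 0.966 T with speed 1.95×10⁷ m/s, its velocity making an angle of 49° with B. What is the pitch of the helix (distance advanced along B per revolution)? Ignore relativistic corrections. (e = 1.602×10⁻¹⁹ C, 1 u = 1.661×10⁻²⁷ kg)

p ≈ 1.73 m

v∥ = v cosθ = 1.95×10⁷·cos49° ≈ 1.279×10⁷ m/s.
T = 2πm/(|q|B) = 2π(3.322×10⁻²⁷)/((1.602×10⁻¹⁹)(0.966)) ≈ 1.349×10⁻⁷ s.
pitch = v∥ T = (1.279×10⁷)(1.349×10⁻⁷) ≈ 1.73 m.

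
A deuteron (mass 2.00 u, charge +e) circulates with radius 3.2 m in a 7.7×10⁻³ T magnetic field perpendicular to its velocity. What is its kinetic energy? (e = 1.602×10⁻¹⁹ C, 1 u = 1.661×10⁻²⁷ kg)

KE ≈ 2.3×10⁻¹⁵ J

v = |q|Br/m, then KE = ½mv² = (qBr)²/(2m).
v = (1.602×10⁻¹⁹)(7.7×10⁻³)(3.2)/3.322×10⁻²⁷ ≈ 1.188×10⁶ m/s.
KE = ½(3.322×10⁻²⁷)(1.188×10⁶)² ≈ 2.3×10⁻¹⁵ J.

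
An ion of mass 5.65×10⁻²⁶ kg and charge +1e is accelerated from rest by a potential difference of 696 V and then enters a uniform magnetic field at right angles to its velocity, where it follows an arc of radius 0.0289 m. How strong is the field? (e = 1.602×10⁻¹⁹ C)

B ≈ 0.767 T

v = √(2|q|V/m) = √(2·1.602×10⁻¹⁹·696/5.65×10⁻²⁶) ≈ 6.282×10⁴ m/s.
B = mv/(|q|r) = (5.65×10⁻²⁶)(6.282×10⁴)/((1.602×10⁻¹⁹)(0.0289)) ≈ 0.767 T.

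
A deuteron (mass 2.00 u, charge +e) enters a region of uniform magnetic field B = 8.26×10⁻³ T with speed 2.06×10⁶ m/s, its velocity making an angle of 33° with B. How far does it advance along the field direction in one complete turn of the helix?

v∥ = v cosθ = 2.06×10⁶·cos33° ≈ 1.728×10⁶ m/s.
T = 2πm/(|q|B) = 2π(3.322×10⁻²⁷)/((1.602×10⁻¹⁹)(8.26×10⁻³)) ≈ 1.577×10⁻⁵ s.
pitch = v∥ T = (1.728×10⁶)(1.577×10⁻⁵) ≈ 27.3 m.

p ≈ 27.3 m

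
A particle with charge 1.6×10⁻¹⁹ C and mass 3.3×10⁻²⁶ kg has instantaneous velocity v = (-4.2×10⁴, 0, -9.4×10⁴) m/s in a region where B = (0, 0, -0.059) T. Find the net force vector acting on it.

v×B = (0, -2480, 0) N/C.
F = q v×B = (1.6×10⁻¹⁹ C)·(0, -2480, 0) = (0, -3.96×10⁻¹⁶, 0) N.

F ≈ (0, -3.96×10⁻¹⁶, 0) N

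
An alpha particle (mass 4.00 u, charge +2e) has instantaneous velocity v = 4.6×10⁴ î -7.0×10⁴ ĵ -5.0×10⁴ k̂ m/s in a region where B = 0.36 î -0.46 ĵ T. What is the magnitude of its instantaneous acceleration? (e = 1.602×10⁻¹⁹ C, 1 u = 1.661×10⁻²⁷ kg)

|a| ≈ 1.42×10¹² m/s²

v×B = (-2.30×10⁴, -1.80×10⁴, 4040) N/C.
F = q v×B = (3.204×10⁻¹⁹ C)·(-2.30×10⁴, -1.80×10⁴, 4040) = (-7.37×10⁻¹⁵, -5.77×10⁻¹⁵, 1.29×10⁻¹⁵) N.
|a| = |F|/m = 9.447×10⁻¹⁵/6.644×10⁻²⁷ ≈ 1.42×10¹² m/s².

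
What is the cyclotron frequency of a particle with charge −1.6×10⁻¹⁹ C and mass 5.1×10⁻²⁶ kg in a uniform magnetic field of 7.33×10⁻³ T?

f ≈ 3660 Hz

f = |q|B/(2πm).
f = (1.6×10⁻¹⁹)(7.33×10⁻³)/(2π·5.1×10⁻²⁶) ≈ 3660 Hz.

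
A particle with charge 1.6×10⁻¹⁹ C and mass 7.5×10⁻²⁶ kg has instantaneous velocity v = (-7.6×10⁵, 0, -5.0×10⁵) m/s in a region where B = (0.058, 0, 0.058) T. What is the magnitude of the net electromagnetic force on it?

v×B = (0, 1.51×10⁴, 0) N/C.
F = q v×B = (1.6×10⁻¹⁹ C)·(0, 1.51×10⁴, 0) = (0, 2.41×10⁻¹⁵, 0) N.
|F| = 2.41×10⁻¹⁵ N.

|F| ≈ 2.41×10⁻¹⁵ N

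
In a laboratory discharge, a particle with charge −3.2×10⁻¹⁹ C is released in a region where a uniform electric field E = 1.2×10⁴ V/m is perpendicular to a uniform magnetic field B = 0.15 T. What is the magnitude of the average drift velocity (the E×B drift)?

The E×B drift speed is v_d = E/B.
v_d = 1.2×10⁴/0.15 = 8.0×10⁴ m/s.

v_d ≈ 8.0×10⁴ m/s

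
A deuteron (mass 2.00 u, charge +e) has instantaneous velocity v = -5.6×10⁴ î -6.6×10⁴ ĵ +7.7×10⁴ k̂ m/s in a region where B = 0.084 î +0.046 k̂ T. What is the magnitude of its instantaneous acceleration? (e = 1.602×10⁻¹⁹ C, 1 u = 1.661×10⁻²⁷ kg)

v×B = (-3040, 9040, 5540) N/C.
F = q v×B = (1.602×10⁻¹⁹ C)·(-3040, 9040, 5540) = (-4.86×10⁻¹⁶, 1.45×10⁻¹⁵, 8.88×10⁻¹⁶) N.
|a| = |F|/m = 1.768×10⁻¹⁵/3.322×10⁻²⁷ ≈ 5.32×10¹¹ m/s².

|a| ≈ 5.32×10¹¹ m/s²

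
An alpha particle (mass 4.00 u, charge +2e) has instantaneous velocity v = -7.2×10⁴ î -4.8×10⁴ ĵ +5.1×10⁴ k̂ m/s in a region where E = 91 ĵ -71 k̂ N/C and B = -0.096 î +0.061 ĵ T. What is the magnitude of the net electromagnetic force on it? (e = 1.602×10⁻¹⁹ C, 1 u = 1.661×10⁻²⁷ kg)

v×B = (-3110, -4900, -9000) N/C.
E + v×B = (-3110, -4800, -9070) N/C.
F = q(E + v×B) = (3.204×10⁻¹⁹ C)·(-3110, -4800, -9070) = (-9.97×10⁻¹⁶, -1.54×10⁻¹⁵, -2.91×10⁻¹⁵) N.
|F| = 3.44×10⁻¹⁵ N.

|F| ≈ 3.44×10⁻¹⁵ N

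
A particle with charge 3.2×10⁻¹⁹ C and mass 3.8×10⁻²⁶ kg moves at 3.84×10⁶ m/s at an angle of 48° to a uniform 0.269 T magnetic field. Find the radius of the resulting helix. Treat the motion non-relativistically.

v⊥ = v sinθ = 3.84×10⁶·sin48° ≈ 2.854×10⁶ m/s.
r = m v⊥/(|q|B) = (3.8×10⁻²⁶)(2.854×10⁶)/((3.2×10⁻¹⁹)(0.269)) ≈ 1.26 m.

r ≈ 1.26 m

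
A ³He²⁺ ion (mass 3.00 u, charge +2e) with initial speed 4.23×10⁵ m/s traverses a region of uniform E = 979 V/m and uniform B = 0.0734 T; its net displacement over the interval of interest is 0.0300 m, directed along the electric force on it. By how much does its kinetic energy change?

The magnetic force is always ⟂ v and does no work; only the electric force changes KE.
ΔKE = F_E · d = |q|E d = (3.204×10⁻¹⁹)(979)(0.0300) ≈ 9.41×10⁻¹⁸ J.

ΔKE ≈ 9.41×10⁻¹⁸ J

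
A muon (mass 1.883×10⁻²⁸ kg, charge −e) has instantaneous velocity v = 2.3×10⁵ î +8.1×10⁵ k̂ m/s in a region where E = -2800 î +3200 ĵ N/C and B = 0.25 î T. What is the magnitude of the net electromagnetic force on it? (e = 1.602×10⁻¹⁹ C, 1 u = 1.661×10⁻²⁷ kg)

|F| ≈ 3.30×10⁻¹⁴ N

v×B = (0, 2.02×10⁵, 0) N/C.
E + v×B = (-2800, 2.06×10⁵, 0) N/C.
F = q(E + v×B) = (−1.602×10⁻¹⁹ C)·(-2800, 2.06×10⁵, 0) = (4.49×10⁻¹⁶, -3.30×10⁻¹⁴, 0) N.
|F| = 3.30×10⁻¹⁴ N.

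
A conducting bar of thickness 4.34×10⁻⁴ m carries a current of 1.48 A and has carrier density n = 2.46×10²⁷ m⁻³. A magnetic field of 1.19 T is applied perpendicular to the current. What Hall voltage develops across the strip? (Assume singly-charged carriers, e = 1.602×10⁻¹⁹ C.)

V_H = IB/(n e t).
V_H = (1.48)(1.19)/((2.46×10²⁷)(1.602×10⁻¹⁹)(4.34×10⁻⁴)) ≈ 1.03×10⁻⁵ V.

V_H ≈ 1.03×10⁻⁵ V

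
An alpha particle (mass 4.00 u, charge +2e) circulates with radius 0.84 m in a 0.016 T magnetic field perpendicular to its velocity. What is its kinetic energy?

v = |q|Br/m, then KE = ½mv² = (qBr)²/(2m).
v = (3.204×10⁻¹⁹)(0.016)(0.84)/6.644×10⁻²⁷ ≈ 6.481×10⁵ m/s.
KE = ½(6.644×10⁻²⁷)(6.481×10⁵)² ≈ 1.4×10⁻¹⁵ J = 8700 eV.

KE ≈ 8700 eV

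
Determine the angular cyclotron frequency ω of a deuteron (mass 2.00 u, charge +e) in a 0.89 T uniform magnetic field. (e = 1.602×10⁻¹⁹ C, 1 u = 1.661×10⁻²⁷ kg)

ω = |q|B/m.
ω = (1.602×10⁻¹⁹)(0.89)/3.322×10⁻²⁷ ≈ 4.3×10⁷ rad/s.

ω ≈ 4.3×10⁷ rad/s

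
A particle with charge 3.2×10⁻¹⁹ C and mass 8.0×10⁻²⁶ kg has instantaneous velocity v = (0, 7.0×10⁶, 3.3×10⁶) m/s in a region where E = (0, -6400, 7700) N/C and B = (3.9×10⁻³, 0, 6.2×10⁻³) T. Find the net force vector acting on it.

v×B = (4.34×10⁴, 1.29×10⁴, -2.73×10⁴) N/C.
E + v×B = (4.34×10⁴, 6470, -1.96×10⁴) N/C.
F = q(E + v×B) = (3.2×10⁻¹⁹ C)·(4.34×10⁴, 6470, -1.96×10⁴) = (1.39×10⁻¹⁴, 2.07×10⁻¹⁵, -6.27×10⁻¹⁵) N.

F ≈ (1.39×10⁻¹⁴, 2.07×10⁻¹⁵, -6.27×10⁻¹⁵) N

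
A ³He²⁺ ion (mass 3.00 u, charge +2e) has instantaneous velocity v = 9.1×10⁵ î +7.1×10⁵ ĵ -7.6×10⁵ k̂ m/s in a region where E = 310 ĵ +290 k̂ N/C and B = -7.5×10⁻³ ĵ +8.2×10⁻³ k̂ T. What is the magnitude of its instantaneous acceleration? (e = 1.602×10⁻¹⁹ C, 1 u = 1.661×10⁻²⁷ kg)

v×B = (122, -7460, -6820) N/C.
E + v×B = (122, -7150, -6540) N/C.
F = q(E + v×B) = (3.204×10⁻¹⁹ C)·(122, -7150, -6540) = (3.91×10⁻¹⁷, -2.29×10⁻¹⁵, -2.09×10⁻¹⁵) N.
|a| = |F|/m = 3.104×10⁻¹⁵/4.983×10⁻²⁷ ≈ 6.23×10¹¹ m/s².

|a| ≈ 6.23×10¹¹ m/s²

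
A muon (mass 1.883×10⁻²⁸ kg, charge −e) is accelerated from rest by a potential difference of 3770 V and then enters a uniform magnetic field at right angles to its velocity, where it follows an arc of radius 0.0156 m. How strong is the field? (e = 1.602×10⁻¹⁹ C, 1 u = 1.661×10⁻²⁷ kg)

B ≈ 0.191 T

v = √(2|q|V/m) = √(2·1.602×10⁻¹⁹·3770/1.883×10⁻²⁸) ≈ 2.533×10⁶ m/s.
B = mv/(|q|r) = (1.883×10⁻²⁸)(2.533×10⁶)/((1.602×10⁻¹⁹)(0.0156)) ≈ 0.191 T.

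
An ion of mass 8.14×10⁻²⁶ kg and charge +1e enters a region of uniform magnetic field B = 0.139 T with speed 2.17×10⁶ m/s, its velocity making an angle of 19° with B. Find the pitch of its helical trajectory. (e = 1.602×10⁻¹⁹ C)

p ≈ 47.1 m

v∥ = v cosθ = 2.17×10⁶·cos19° ≈ 2.052×10⁶ m/s.
T = 2πm/(|q|B) = 2π(8.14×10⁻²⁶)/((1.602×10⁻¹⁹)(0.139)) ≈ 2.297×10⁻⁵ s.
pitch = v∥ T = (2.052×10⁶)(2.297×10⁻⁵) ≈ 47.1 m.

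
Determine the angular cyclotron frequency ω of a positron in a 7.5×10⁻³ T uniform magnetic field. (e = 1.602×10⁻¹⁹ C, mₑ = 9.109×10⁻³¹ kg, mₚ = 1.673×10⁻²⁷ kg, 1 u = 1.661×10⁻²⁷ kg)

ω = |q|B/m.
ω = (1.602×10⁻¹⁹)(7.5×10⁻³)/9.109×10⁻³¹ ≈ 1.3×10⁹ rad/s.

ω ≈ 1.3×10⁹ rad/s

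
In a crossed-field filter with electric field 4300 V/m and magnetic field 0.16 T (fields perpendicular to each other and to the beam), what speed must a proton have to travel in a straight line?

Straight-line motion ⇒ electric and magnetic forces cancel, so E = vB.
v = E/B = 4300/0.16 = 2.7×10⁴ m/s.

v = 2.7×10⁴ m/s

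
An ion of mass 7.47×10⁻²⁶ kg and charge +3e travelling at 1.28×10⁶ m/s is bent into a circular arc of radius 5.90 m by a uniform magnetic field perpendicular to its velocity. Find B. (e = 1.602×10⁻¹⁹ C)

From |q|vB = mv²/r, B = mv/(|q|r).
B = (7.47×10⁻²⁶)(1.28×10⁶)/((4.806×10⁻¹⁹)(5.90)) ≈ 0.0337 T.

B ≈ 0.0337 T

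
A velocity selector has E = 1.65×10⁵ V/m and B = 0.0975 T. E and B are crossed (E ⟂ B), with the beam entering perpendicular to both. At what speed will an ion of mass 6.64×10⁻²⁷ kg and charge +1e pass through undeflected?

v = 1.69×10⁶ m/s

Straight-line motion ⇒ electric and magnetic forces cancel, so E = vB.
v = E/B = 1.65×10⁵/0.0975 = 1.69×10⁶ m/s.
The result is independent of the particle's charge and mass.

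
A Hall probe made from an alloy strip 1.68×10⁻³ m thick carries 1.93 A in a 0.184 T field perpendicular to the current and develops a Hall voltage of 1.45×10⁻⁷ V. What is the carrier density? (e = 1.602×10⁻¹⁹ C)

From V_H = IB/(n e t), n = IB/(V_H e t).
n = (1.93)(0.184)/((1.45×10⁻⁷)(1.602×10⁻¹⁹)(1.68×10⁻³)) ≈ 9.10×10²⁷ m⁻³.

n ≈ 9.10×10²⁷ m⁻³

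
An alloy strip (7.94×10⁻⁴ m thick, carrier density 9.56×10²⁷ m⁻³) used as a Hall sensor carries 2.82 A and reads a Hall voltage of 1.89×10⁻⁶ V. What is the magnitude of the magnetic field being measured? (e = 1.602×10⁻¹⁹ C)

B ≈ 0.815 T

From V_H = IB/(n e t), B = V_H n e t / I.
B = (1.89×10⁻⁶)(9.56×10²⁷)(1.602×10⁻¹⁹)(7.94×10⁻⁴)/2.82 ≈ 0.815 T.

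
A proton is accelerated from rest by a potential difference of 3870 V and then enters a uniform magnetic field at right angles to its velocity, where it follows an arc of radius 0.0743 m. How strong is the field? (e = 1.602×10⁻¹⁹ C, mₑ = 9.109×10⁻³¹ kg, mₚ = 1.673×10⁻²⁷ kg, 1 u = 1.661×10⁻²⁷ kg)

B ≈ 0.121 T

v = √(2|q|V/m) = √(2·1.602×10⁻¹⁹·3870/1.673×10⁻²⁷) ≈ 8.609×10⁵ m/s.
B = mv/(|q|r) = (1.673×10⁻²⁷)(8.609×10⁵)/((1.602×10⁻¹⁹)(0.0743)) ≈ 0.121 T.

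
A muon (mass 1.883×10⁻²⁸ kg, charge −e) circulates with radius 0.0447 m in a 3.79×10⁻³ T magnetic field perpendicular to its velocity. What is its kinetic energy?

KE ≈ 1.96×10⁻¹⁸ J

v = |q|Br/m, then KE = ½mv² = (qBr)²/(2m).
v = (1.602×10⁻¹⁹)(3.79×10⁻³)(0.0447)/1.883×10⁻²⁸ ≈ 1.441×10⁵ m/s.
KE = ½(1.883×10⁻²⁸)(1.441×10⁵)² ≈ 1.96×10⁻¹⁸ J.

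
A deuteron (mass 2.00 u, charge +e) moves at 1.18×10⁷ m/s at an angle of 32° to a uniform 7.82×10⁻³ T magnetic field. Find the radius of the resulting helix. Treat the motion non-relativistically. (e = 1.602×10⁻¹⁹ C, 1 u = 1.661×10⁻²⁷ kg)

v⊥ = v sinθ = 1.18×10⁷·sin32° ≈ 6.253×10⁶ m/s.
r = m v⊥/(|q|B) = (3.322×10⁻²⁷)(6.253×10⁶)/((1.602×10⁻¹⁹)(7.82×10⁻³)) ≈ 16.6 m.

r ≈ 16.6 m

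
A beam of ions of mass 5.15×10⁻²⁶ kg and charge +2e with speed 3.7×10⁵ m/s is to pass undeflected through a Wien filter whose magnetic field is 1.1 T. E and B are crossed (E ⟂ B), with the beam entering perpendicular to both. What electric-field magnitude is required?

E = 4.1×10⁵ V/m

For straight-line motion qE = qvB, so E = vB.
E = 3.7×10⁵ × 1.1 = 4.1×10⁵ V/m.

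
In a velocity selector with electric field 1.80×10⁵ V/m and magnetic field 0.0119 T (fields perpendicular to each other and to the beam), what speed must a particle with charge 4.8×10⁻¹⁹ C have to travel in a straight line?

v = 1.51×10⁷ m/s

Zero net Lorentz force requires |qE| = |q v×B|, i.e. E = vB.
v = E/B = 1.80×10⁵/0.0119 = 1.51×10⁷ m/s.
The result is independent of the particle's charge and mass.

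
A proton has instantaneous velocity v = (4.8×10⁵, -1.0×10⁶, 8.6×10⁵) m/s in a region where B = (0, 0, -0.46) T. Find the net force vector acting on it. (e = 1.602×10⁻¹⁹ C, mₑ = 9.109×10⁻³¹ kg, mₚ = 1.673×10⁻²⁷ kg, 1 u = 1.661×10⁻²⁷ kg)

F ≈ (7.37×10⁻¹⁴, 3.54×10⁻¹⁴, 0) N

v×B = (4.60×10⁵, 2.21×10⁵, 0) N/C.
F = q v×B = (1.602×10⁻¹⁹ C)·(4.60×10⁵, 2.21×10⁵, 0) = (7.37×10⁻¹⁴, 3.54×10⁻¹⁴, 0) N.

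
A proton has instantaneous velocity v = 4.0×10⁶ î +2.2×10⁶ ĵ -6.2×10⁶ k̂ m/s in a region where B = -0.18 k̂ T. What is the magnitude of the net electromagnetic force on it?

v×B = (-3.96×10⁵, 7.20×10⁵, 0) N/C.
F = q v×B = (1.602×10⁻¹⁹ C)·(-3.96×10⁵, 7.20×10⁵, 0) = (-6.34×10⁻¹⁴, 1.15×10⁻¹³, 0) N.
|F| = 1.32×10⁻¹³ N.

|F| ≈ 1.32×10⁻¹³ N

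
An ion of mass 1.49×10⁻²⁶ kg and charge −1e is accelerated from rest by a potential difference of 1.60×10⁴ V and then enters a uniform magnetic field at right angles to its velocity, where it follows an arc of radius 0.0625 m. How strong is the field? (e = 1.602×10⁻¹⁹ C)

v = √(2|q|V/m) = √(2·1.602×10⁻¹⁹·1.60×10⁴/1.49×10⁻²⁶) ≈ 5.866×10⁵ m/s.
B = mv/(|q|r) = (1.49×10⁻²⁶)(5.866×10⁵)/((1.602×10⁻¹⁹)(0.0625)) ≈ 0.873 T.

B ≈ 0.873 T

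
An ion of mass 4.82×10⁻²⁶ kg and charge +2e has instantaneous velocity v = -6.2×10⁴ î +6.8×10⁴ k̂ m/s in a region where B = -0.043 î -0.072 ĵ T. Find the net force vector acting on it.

v×B = (4900, -2920, 4460) N/C.
F = q v×B = (3.204×10⁻¹⁹ C)·(4900, -2920, 4460) = (1.57×10⁻¹⁵, -9.37×10⁻¹⁶, 1.43×10⁻¹⁵) N.

F ≈ (1.57×10⁻¹⁵, -9.37×10⁻¹⁶, 1.43×10⁻¹⁵) N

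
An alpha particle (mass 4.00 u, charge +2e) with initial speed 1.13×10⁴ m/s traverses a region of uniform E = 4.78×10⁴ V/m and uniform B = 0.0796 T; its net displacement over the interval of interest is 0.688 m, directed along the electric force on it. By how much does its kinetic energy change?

The magnetic force is always ⟂ v and does no work; only the electric force changes KE.
ΔKE = F_E · d = |q|E d = (3.204×10⁻¹⁹)(4.78×10⁴)(0.688) ≈ 1.05×10⁻¹⁴ J.

ΔKE ≈ 1.05×10⁻¹⁴ J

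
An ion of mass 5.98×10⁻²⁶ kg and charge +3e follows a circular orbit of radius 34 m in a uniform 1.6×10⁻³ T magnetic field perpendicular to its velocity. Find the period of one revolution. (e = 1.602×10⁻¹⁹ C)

T ≈ 4.9×10⁻⁴ s

The cyclotron period depends only on m, q, B: T = 2πm/(|q|B).
T = 2π(5.98×10⁻²⁶)/((4.806×10⁻¹⁹)(1.6×10⁻³)) ≈ 4.9×10⁻⁴ s.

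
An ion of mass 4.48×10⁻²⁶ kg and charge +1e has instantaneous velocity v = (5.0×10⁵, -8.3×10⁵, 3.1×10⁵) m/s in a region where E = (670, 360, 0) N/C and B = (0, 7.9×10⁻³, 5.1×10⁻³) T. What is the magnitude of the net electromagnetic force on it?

|F| ≈ 1.20×10⁻¹⁵ N

v×B = (-6680, -2550, 3950) N/C.
E + v×B = (-6010, -2190, 3950) N/C.
F = q(E + v×B) = (1.602×10⁻¹⁹ C)·(-6010, -2190, 3950) = (-9.63×10⁻¹⁶, -3.51×10⁻¹⁶, 6.33×10⁻¹⁶) N.
|F| = 1.20×10⁻¹⁵ N.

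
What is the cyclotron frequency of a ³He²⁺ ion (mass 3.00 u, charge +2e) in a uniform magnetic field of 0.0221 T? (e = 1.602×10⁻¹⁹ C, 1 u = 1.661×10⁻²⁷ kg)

f ≈ 2.26×10⁵ Hz

f = |q|B/(2πm).
f = (3.204×10⁻¹⁹)(0.0221)/(2π·4.983×10⁻²⁷) ≈ 2.26×10⁵ Hz.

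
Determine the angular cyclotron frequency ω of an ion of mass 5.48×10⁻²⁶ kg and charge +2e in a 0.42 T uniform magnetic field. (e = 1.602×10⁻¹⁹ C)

ω ≈ 2.5×10⁶ rad/s

ω = |q|B/m.
ω = (3.204×10⁻¹⁹)(0.42)/5.48×10⁻²⁶ ≈ 2.5×10⁶ rad/s.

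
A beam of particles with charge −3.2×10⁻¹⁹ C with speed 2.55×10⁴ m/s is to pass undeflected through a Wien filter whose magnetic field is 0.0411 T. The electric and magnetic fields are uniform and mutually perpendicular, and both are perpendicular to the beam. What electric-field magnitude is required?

For straight-line motion qE = qvB, so E = vB.
E = 2.55×10⁴ × 0.0411 = 1050 V/m.

E = 1050 V/m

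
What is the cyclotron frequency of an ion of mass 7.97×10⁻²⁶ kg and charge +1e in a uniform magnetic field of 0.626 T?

f = |q|B/(2πm).
f = (1.602×10⁻¹⁹)(0.626)/(2π·7.97×10⁻²⁶) ≈ 2.00×10⁵ Hz.

f ≈ 2.00×10⁵ Hz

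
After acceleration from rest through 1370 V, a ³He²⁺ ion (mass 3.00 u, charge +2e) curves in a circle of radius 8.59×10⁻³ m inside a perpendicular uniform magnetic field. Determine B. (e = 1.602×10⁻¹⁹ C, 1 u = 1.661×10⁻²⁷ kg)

B ≈ 0.760 T

v = √(2|q|V/m) = √(2·3.204×10⁻¹⁹·1370/4.983×10⁻²⁷) ≈ 4.197×10⁵ m/s.
B = mv/(|q|r) = (4.983×10⁻²⁷)(4.197×10⁵)/((3.204×10⁻¹⁹)(8.59×10⁻³)) ≈ 0.760 T.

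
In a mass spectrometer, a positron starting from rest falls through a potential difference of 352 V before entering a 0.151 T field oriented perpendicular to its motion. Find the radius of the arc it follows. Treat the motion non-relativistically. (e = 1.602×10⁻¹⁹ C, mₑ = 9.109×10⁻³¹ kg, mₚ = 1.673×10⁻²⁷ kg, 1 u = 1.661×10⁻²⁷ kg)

r ≈ 4.19×10⁻⁴ m

Acceleration: |q|V = ½mv² ⇒ v = √(2|q|V/m) = √(2·1.602×10⁻¹⁹·352/9.109×10⁻³¹) ≈ 1.113×10⁷ m/s.
In the field: r = mv/(|q|B) = (9.109×10⁻³¹)(1.113×10⁷)/((1.602×10⁻¹⁹)(0.151)) ≈ 4.19×10⁻⁴ m.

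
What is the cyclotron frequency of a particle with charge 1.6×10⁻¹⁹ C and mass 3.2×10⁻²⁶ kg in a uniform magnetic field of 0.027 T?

f ≈ 2.1×10⁴ Hz

f = |q|B/(2πm).
f = (1.6×10⁻¹⁹)(0.027)/(2π·3.2×10⁻²⁶) ≈ 2.1×10⁴ Hz.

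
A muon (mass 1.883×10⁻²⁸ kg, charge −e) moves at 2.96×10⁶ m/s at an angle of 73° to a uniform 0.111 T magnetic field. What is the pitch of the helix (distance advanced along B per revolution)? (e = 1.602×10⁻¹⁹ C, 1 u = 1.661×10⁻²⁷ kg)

p ≈ 0.0576 m

v∥ = v cosθ = 2.96×10⁶·cos73° ≈ 8.654×10⁵ m/s.
T = 2πm/(|q|B) = 2π(1.883×10⁻²⁸)/((1.602×10⁻¹⁹)(0.111)) ≈ 6.653×10⁻⁸ s.
pitch = v∥ T = (8.654×10⁵)(6.653×10⁻⁸) ≈ 0.0576 m.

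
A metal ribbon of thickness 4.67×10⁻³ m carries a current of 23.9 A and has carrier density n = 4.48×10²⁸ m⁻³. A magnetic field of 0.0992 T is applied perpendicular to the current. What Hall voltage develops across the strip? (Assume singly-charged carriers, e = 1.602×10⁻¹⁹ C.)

V_H = IB/(n e t).
V_H = (23.9)(0.0992)/((4.48×10²⁸)(1.602×10⁻¹⁹)(4.67×10⁻³)) ≈ 7.07×10⁻⁸ V.

V_H ≈ 7.07×10⁻⁸ V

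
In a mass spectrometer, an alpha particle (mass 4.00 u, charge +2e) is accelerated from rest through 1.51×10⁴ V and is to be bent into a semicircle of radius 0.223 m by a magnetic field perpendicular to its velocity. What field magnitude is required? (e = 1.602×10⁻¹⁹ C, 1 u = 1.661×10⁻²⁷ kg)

B ≈ 0.112 T

v = √(2|q|V/m) = √(2·3.204×10⁻¹⁹·1.51×10⁴/6.644×10⁻²⁷) ≈ 1.207×10⁶ m/s.
B = mv/(|q|r) = (6.644×10⁻²⁷)(1.207×10⁶)/((3.204×10⁻¹⁹)(0.223)) ≈ 0.112 T.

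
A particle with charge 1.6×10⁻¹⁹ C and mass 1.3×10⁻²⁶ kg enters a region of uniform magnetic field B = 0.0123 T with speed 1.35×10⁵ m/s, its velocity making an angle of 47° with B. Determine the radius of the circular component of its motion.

r ≈ 0.652 m

v⊥ = v sinθ = 1.35×10⁵·sin47° ≈ 9.873×10⁴ m/s.
r = m v⊥/(|q|B) = (1.3×10⁻²⁶)(9.873×10⁴)/((1.6×10⁻¹⁹)(0.0123)) ≈ 0.652 m.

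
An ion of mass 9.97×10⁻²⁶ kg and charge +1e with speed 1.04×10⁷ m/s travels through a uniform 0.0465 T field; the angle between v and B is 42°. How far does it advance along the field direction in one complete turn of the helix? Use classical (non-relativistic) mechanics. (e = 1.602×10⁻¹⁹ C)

v∥ = v cosθ = 1.04×10⁷·cos42° ≈ 7.729×10⁶ m/s.
T = 2πm/(|q|B) = 2π(9.97×10⁻²⁶)/((1.602×10⁻¹⁹)(0.0465)) ≈ 8.409×10⁻⁵ s.
pitch = v∥ T = (7.729×10⁶)(8.409×10⁻⁵) ≈ 650 m.

p ≈ 650 m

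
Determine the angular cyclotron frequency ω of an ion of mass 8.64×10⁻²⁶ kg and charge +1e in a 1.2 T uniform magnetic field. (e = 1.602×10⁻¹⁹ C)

ω ≈ 2.2×10⁶ rad/s

ω = |q|B/m.
ω = (1.602×10⁻¹⁹)(1.2)/8.64×10⁻²⁶ ≈ 2.2×10⁶ rad/s.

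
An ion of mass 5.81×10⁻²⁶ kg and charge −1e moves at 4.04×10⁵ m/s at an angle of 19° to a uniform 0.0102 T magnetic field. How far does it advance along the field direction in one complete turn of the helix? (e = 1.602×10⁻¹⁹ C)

v∥ = v cosθ = 4.04×10⁵·cos19° ≈ 3.820×10⁵ m/s.
T = 2πm/(|q|B) = 2π(5.81×10⁻²⁶)/((1.602×10⁻¹⁹)(0.0102)) ≈ 2.234×10⁻⁴ s.
pitch = v∥ T = (3.820×10⁵)(2.234×10⁻⁴) ≈ 85.3 m.

p ≈ 85.3 m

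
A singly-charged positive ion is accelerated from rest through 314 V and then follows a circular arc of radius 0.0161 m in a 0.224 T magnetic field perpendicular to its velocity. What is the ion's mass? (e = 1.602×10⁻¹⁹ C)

Combine |q|V = ½mv² and r = mv/(|q|B): eliminate v to get m = qB²r²/(2V).
m = (1.602×10⁻¹⁹)(0.224)²(0.0161)²/(2·314) ≈ 3.32×10⁻²⁷ kg.

m ≈ 3.32×10⁻²⁷ kg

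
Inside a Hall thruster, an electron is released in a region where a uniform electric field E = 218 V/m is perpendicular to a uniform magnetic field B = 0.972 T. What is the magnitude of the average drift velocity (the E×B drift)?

In crossed fields the guiding centre drifts at v_d = |E×B|/B² = E/B, independent of charge and mass.
v_d = 218/0.972 = 224 m/s.

v_d ≈ 224 m/s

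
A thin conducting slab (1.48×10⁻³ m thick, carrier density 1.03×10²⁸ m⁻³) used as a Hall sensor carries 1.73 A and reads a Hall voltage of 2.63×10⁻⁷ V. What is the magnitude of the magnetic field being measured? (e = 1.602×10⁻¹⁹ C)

From V_H = IB/(n e t), B = V_H n e t / I.
B = (2.63×10⁻⁷)(1.03×10²⁸)(1.602×10⁻¹⁹)(1.48×10⁻³)/1.73 ≈ 0.371 T.

B ≈ 0.371 T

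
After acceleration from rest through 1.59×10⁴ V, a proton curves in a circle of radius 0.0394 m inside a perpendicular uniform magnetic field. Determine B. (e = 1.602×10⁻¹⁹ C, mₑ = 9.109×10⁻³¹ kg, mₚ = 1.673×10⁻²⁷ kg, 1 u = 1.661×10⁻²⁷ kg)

v = √(2|q|V/m) = √(2·1.602×10⁻¹⁹·1.59×10⁴/1.673×10⁻²⁷) ≈ 1.745×10⁶ m/s.
B = mv/(|q|r) = (1.673×10⁻²⁷)(1.745×10⁶)/((1.602×10⁻¹⁹)(0.0394)) ≈ 0.463 T.

B ≈ 0.463 T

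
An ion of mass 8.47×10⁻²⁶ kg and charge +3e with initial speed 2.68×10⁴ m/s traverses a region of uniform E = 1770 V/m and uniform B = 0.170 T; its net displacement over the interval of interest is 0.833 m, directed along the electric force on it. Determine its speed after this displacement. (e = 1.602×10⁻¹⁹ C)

v_f ≈ 1.32×10⁵ m/s

B does no work; ΔKE = |q|E d.
½mv_f² = ½mv₀² + |q|Ed = ½(8.47×10⁻²⁶)(2.68×10⁴)² + (4.806×10⁻¹⁹)(1770)(0.833) ≈ 3.042×10⁻¹⁷ J + 7.086×10⁻¹⁶ J ≈ 7.390×10⁻¹⁶ J.
v_f = √(2·7.390×10⁻¹⁶/8.47×10⁻²⁶) ≈ 1.32×10⁵ m/s.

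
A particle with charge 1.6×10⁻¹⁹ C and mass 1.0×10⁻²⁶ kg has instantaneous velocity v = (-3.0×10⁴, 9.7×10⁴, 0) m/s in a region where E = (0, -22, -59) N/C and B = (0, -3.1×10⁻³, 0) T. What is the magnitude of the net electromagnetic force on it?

v×B = (0, 0, 93.0) N/C.
E + v×B = (0, -22.0, 34.0) N/C.
F = q(E + v×B) = (1.6×10⁻¹⁹ C)·(0, -22.0, 34.0) = (0, -3.52×10⁻¹⁸, 5.44×10⁻¹⁸) N.
|F| = 6.48×10⁻¹⁸ N.

|F| ≈ 6.48×10⁻¹⁸ N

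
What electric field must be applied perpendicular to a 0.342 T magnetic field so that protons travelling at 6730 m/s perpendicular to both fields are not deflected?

E = 2300 V/m

For straight-line motion qE = qvB, so E = vB.
E = 6730 × 0.342 = 2300 V/m.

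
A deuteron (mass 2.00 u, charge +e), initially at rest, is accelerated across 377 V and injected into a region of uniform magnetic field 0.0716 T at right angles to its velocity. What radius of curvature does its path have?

r ≈ 0.0552 m

Acceleration: |q|V = ½mv² ⇒ v = √(2|q|V/m) = √(2·1.602×10⁻¹⁹·377/3.322×10⁻²⁷) ≈ 1.907×10⁵ m/s.
In the field: r = mv/(|q|B) = (3.322×10⁻²⁷)(1.907×10⁵)/((1.602×10⁻¹⁹)(0.0716)) ≈ 0.0552 m.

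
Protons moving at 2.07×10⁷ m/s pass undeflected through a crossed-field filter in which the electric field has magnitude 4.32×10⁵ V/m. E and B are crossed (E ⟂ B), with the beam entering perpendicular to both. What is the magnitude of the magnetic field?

B = 0.0209 T

Balance of forces in the selector: qE = qvB ⇒ B = E/v.
B = 4.32×10⁵/2.07×10⁷ = 0.0209 T.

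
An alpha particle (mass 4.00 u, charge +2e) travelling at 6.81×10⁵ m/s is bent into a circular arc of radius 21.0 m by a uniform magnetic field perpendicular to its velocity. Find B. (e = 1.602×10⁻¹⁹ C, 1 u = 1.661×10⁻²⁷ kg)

B ≈ 6.72×10⁻⁴ T

From |q|vB = mv²/r, B = mv/(|q|r).
B = (6.644×10⁻²⁷)(6.81×10⁵)/((3.204×10⁻¹⁹)(21.0)) ≈ 6.72×10⁻⁴ T.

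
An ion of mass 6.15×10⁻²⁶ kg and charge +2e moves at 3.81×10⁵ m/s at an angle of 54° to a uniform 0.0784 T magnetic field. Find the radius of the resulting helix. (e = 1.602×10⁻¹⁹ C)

v⊥ = v sinθ = 3.81×10⁵·sin54° ≈ 3.082×10⁵ m/s.
r = m v⊥/(|q|B) = (6.15×10⁻²⁶)(3.082×10⁵)/((3.204×10⁻¹⁹)(0.0784)) ≈ 0.755 m.

r ≈ 0.755 m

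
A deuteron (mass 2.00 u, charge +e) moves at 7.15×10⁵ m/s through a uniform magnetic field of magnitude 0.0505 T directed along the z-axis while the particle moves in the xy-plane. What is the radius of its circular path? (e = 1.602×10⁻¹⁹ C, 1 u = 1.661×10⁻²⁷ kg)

r ≈ 0.294 m

The magnetic force provides the centripetal force: |q|vB = mv²/r.
r = mv/(|q|B) = (3.322×10⁻²⁷)(7.15×10⁵)/((1.602×10⁻¹⁹)(0.0505)) ≈ 0.294 m.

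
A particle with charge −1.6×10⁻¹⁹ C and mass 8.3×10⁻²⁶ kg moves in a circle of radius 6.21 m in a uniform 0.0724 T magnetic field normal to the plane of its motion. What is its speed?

v ≈ 8.67×10⁵ m/s

From |q|vB = mv²/r, v = |q|Br/m.
v = (1.6×10⁻¹⁹)(0.0724)(6.21)/8.3×10⁻²⁶ ≈ 8.67×10⁵ m/s.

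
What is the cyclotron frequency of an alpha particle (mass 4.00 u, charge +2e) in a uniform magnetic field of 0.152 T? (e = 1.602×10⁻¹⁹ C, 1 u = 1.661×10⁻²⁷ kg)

f = |q|B/(2πm).
f = (3.204×10⁻¹⁹)(0.152)/(2π·6.644×10⁻²⁷) ≈ 1.17×10⁶ Hz.

f ≈ 1.17×10⁶ Hz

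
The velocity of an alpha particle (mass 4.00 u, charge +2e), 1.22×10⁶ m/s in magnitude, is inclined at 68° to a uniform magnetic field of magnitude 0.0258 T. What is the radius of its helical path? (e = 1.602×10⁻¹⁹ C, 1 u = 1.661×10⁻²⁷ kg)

v⊥ = v sinθ = 1.22×10⁶·sin68° ≈ 1.131×10⁶ m/s.
r = m v⊥/(|q|B) = (6.644×10⁻²⁷)(1.131×10⁶)/((3.204×10⁻¹⁹)(0.0258)) ≈ 0.909 m.

r ≈ 0.909 m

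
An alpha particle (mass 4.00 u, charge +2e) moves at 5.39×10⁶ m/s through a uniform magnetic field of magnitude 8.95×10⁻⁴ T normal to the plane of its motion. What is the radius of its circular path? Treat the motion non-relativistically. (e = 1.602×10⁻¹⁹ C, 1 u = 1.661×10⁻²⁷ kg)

The magnetic force provides the centripetal force: |q|vB = mv²/r.
r = mv/(|q|B) = (6.644×10⁻²⁷)(5.39×10⁶)/((3.204×10⁻¹⁹)(8.95×10⁻⁴)) ≈ 125 m.

r ≈ 125 m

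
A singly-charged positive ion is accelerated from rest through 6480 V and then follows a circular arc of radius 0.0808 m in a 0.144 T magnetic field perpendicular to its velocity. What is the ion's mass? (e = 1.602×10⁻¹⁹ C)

Combine |q|V = ½mv² and r = mv/(|q|B): eliminate v to get m = qB²r²/(2V).
m = (1.602×10⁻¹⁹)(0.144)²(0.0808)²/(2·6480) ≈ 1.67×10⁻²⁷ kg.

m ≈ 1.67×10⁻²⁷ kg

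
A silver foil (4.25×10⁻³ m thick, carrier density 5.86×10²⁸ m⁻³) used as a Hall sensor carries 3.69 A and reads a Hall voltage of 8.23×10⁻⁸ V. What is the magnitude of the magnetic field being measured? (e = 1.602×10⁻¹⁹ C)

From V_H = IB/(n e t), B = V_H n e t / I.
B = (8.23×10⁻⁸)(5.86×10²⁸)(1.602×10⁻¹⁹)(4.25×10⁻³)/3.69 ≈ 0.890 T.

B ≈ 0.890 T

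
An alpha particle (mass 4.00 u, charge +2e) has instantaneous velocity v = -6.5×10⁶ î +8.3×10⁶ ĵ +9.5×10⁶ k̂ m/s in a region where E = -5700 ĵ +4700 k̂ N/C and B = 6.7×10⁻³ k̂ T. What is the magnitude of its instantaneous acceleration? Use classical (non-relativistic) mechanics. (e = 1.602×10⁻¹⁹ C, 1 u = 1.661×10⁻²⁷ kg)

v×B = (5.56×10⁴, 4.36×10⁴, 0) N/C.
E + v×B = (5.56×10⁴, 3.78×10⁴, 4700) N/C.
F = q(E + v×B) = (3.204×10⁻¹⁹ C)·(5.56×10⁴, 3.78×10⁴, 4700) = (1.78×10⁻¹⁴, 1.21×10⁻¹⁴, 1.51×10⁻¹⁵) N.
|a| = |F|/m = 2.161×10⁻¹⁴/6.644×10⁻²⁷ ≈ 3.25×10¹² m/s².

|a| ≈ 3.25×10¹² m/s²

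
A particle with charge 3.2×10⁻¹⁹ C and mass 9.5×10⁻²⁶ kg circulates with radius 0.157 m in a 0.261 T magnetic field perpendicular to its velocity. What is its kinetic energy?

KE ≈ 5650 eV

v = |q|Br/m, then KE = ½mv² = (qBr)²/(2m).
v = (3.2×10⁻¹⁹)(0.261)(0.157)/9.5×10⁻²⁶ ≈ 1.380×10⁵ m/s.
KE = ½(9.5×10⁻²⁶)(1.380×10⁵)² ≈ 9.05×10⁻¹⁶ J = 5650 eV.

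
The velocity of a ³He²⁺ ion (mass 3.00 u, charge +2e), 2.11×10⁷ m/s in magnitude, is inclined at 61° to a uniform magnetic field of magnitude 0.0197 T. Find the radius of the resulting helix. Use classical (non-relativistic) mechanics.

r ≈ 14.6 m

v⊥ = v sinθ = 2.11×10⁷·sin61° ≈ 1.845×10⁷ m/s.
r = m v⊥/(|q|B) = (4.983×10⁻²⁷)(1.845×10⁷)/((3.204×10⁻¹⁹)(0.0197)) ≈ 14.6 m.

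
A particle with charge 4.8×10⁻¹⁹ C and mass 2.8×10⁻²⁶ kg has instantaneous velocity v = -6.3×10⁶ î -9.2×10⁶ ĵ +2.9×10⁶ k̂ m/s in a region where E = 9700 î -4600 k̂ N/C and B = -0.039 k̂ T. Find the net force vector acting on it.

F ≈ (1.77×10⁻¹³, -1.18×10⁻¹³, -2.21×10⁻¹⁵) N

v×B = (3.59×10⁵, -2.46×10⁵, 0) N/C.
E + v×B = (3.68×10⁵, -2.46×10⁵, -4600) N/C.
F = q(E + v×B) = (4.8×10⁻¹⁹ C)·(3.68×10⁵, -2.46×10⁵, -4600) = (1.77×10⁻¹³, -1.18×10⁻¹³, -2.21×10⁻¹⁵) N.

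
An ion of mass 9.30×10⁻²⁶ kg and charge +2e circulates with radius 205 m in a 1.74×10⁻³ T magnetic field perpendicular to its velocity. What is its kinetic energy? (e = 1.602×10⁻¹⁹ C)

v = |q|Br/m, then KE = ½mv² = (qBr)²/(2m).
v = (3.204×10⁻¹⁹)(1.74×10⁻³)(205)/9.30×10⁻²⁶ ≈ 1.229×10⁶ m/s.
KE = ½(9.30×10⁻²⁶)(1.229×10⁶)² ≈ 7.02×10⁻¹⁴ J = 4.38×10⁵ eV.

KE ≈ 4.38×10⁵ eV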